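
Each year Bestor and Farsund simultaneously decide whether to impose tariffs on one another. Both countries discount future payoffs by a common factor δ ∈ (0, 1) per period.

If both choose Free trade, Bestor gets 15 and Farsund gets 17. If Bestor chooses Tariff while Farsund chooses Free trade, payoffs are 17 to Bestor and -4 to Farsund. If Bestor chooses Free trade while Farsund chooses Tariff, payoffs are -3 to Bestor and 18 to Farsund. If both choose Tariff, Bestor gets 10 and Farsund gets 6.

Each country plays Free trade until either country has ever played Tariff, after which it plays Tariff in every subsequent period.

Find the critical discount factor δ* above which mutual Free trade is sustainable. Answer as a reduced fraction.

2/7

Bestor's threshold: (17−15)/(17−10) = 2/7.
Farsund's threshold: (18−17)/(18−6) = 1/12.
2/7 > 1/12, so Bestor binds and δ* = 2/7.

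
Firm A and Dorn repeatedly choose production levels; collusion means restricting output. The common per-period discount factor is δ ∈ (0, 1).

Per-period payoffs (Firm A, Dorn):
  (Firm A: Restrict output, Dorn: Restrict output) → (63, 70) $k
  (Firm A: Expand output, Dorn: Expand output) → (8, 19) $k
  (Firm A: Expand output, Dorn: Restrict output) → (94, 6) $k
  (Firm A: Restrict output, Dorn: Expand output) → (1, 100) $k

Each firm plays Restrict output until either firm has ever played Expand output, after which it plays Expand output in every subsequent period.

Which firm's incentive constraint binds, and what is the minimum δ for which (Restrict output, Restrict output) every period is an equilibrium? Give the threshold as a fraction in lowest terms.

Dorn; δ ≥ 10/27

Firm A's threshold: (94−63)/(94−8) = 31/86.
Dorn's threshold: (100−70)/(100−19) = 10/27.
31/86 < 10/27, so Dorn binds and δ* = 10/27.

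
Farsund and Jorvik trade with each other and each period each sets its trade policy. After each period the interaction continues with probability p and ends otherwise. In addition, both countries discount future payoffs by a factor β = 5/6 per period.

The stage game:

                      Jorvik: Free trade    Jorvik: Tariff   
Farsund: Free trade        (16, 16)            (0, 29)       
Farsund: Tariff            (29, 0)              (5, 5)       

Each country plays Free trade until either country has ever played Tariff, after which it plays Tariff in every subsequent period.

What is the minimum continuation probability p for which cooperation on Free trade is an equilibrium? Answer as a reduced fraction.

13/20

With continuation probability p and discount β, the effective per-period discount factor is βp.
Grim-trigger IC: βp ≥ (29−16)/(29−5) = 13/24.
So p ≥ (13/24)/(5/6) = 13/20.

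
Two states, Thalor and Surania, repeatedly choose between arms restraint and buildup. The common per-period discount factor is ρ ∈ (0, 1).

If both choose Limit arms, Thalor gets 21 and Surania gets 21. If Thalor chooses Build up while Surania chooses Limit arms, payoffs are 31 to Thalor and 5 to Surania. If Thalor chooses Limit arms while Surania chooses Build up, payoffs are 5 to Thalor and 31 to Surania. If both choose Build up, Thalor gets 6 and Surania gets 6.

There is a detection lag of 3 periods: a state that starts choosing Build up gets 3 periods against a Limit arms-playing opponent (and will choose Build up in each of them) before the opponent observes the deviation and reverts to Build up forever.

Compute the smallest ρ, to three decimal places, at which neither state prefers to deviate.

The best deviation is to choose Build up for all 3 undetected periods, earning 31 each, then 6 forever once detected.
Deviation value: 31(1−ρ^3)/(1−ρ) + 6ρ^3/(1−ρ); cooperation value: 21/(1−ρ).
IC: 21 ≥ 31(1−ρ^3) + 6ρ^3 = 31 − 25ρ^3.
So ρ^3 ≥ 10/25 = 2/5, giving ρ ≥ (2/5)^(1/3) ≈ 0.737.

0.737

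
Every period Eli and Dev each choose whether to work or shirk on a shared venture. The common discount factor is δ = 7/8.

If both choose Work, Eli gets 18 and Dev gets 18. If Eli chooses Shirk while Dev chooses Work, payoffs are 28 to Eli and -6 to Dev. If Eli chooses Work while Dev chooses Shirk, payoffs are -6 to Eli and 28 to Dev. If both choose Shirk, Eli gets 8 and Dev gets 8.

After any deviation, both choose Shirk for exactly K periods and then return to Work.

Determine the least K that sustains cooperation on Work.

2

No profitable deviation requires (18−8)(δ+…+δ^K) ≥ 28−18, i.e. δ+…+δ^K ≥ 1 ≈ 1.0000.
With δ = 7/8, the partial sums are K=1: 0.8750, K=2: 1.6406.
K = 2 is the first length at which the sum reaches 1.0000.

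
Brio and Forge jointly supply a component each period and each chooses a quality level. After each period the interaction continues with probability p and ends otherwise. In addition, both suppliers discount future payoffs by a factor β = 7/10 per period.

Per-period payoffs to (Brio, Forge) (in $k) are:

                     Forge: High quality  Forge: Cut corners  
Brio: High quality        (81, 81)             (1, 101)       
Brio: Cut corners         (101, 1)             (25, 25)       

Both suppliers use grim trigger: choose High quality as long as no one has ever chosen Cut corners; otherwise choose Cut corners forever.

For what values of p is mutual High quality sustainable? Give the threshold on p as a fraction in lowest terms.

With continuation probability p and discount β, the effective per-period discount factor is βp.
Grim-trigger IC: βp ≥ (101−81)/(101−25) = 5/19.
So p ≥ (5/19)/(7/10) = 50/133.

50/133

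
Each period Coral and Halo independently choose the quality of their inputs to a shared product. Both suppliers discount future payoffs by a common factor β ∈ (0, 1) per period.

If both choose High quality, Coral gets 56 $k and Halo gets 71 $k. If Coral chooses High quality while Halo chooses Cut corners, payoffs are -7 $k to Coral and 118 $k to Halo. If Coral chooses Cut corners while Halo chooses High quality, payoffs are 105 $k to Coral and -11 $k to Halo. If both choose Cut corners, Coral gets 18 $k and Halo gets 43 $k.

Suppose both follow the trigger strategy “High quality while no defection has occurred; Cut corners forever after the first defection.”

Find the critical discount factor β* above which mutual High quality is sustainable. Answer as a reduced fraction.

47/75

Coral: cooperation gives 56 each period; deviation gives 105 once then 18 forever.
  56/(1−β) ≥ 105 + 18β/(1−β) ⇒ β ≥ 49/87.
Halo: cooperation gives 71 each period; deviation gives 118 once then 43 forever.
  β ≥ 47/75.
Both must hold, so the binding constraint is Halo's: β ≥ 47/75.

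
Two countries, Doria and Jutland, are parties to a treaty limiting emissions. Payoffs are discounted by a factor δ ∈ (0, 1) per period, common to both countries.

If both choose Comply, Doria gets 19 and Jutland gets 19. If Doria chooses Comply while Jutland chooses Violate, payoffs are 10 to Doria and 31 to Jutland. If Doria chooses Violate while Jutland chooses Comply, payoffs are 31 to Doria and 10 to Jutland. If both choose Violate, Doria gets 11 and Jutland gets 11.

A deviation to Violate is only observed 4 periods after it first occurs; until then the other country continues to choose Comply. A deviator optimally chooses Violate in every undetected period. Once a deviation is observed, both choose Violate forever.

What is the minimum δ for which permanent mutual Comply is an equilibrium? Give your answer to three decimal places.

Deviating for the 4 undetected periods gains 31−19 = 12 per period over cooperation, then loses 19−11 = 8 per period forever once punishment starts.
Gain: 12(1 + δ + … + δ^3); loss: 8·δ^4/(1−δ).
No profitable deviation ⇔ 12(1−δ^4) ≤ 8·δ^4, i.e. δ^4 ≥ 12/(12+8) = 3/5.
Hence δ ≥ (3/5)^(1/4) ≈ 0.880.

0.880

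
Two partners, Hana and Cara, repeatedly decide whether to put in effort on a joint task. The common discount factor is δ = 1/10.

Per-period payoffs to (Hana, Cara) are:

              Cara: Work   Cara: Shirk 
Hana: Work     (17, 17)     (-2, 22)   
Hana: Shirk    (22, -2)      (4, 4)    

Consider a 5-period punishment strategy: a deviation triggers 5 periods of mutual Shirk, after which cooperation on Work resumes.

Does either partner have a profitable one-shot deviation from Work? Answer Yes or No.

IC: δ+…+δ^5 ≥ (22−17)/(17−4) = 5/13.
At δ = 1/10: partial sum = 0.1111 < 0.3846. Cooperation not sustainable.

Yes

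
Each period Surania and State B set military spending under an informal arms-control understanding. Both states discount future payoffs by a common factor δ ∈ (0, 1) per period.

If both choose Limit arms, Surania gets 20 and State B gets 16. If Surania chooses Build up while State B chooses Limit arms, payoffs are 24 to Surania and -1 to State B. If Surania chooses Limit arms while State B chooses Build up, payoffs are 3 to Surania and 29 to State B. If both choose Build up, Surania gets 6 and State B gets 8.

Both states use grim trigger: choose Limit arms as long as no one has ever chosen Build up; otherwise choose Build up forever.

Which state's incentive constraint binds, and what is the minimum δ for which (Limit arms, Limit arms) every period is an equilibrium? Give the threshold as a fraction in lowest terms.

For Surania: deviation gain 24−20 = 4, per-period punishment loss 20−6 = 14. IC gives δ ≥ 4/18 = 2/9.
For State B: gain 13, loss 8 per period, so δ ≥ 13/21.
The tighter constraint is State B's, so cooperation needs δ ≥ 13/21.

State B; δ ≥ 13/21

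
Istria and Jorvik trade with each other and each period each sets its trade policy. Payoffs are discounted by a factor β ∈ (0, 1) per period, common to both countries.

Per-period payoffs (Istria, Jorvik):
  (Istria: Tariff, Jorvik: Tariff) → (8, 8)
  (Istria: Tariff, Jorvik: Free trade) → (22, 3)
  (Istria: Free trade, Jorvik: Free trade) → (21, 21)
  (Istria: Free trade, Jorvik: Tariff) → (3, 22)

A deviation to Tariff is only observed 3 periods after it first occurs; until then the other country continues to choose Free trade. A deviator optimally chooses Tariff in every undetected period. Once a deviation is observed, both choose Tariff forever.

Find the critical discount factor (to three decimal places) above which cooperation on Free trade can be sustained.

0.415

The best deviation is to choose Tariff for all 3 undetected periods, earning 22 each, then 8 forever once detected.
Deviation value: 22(1−β^3)/(1−β) + 8β^3/(1−β); cooperation value: 21/(1−β).
IC: 21 ≥ 22(1−β^3) + 8β^3 = 22 − 14β^3.
So β^3 ≥ 1/14, giving β ≥ (1/14)^(1/3) ≈ 0.415.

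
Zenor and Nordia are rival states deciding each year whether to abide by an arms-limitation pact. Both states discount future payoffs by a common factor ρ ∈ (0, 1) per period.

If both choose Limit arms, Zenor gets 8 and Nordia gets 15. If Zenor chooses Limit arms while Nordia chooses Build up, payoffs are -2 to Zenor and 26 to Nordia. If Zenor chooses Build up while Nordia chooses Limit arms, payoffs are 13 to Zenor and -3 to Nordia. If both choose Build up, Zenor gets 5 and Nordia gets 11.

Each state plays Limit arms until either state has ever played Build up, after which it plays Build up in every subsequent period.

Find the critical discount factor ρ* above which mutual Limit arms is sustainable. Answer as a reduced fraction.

11/15

Zenor: cooperation gives 8 each period; deviation gives 13 once then 5 forever.
  8/(1−ρ) ≥ 13 + 5ρ/(1−ρ) ⇒ ρ ≥ 5/8.
Nordia: cooperation gives 15 each period; deviation gives 26 once then 11 forever.
  ρ ≥ 11/15.
Both must hold, so the binding constraint is Nordia's: ρ ≥ 11/15.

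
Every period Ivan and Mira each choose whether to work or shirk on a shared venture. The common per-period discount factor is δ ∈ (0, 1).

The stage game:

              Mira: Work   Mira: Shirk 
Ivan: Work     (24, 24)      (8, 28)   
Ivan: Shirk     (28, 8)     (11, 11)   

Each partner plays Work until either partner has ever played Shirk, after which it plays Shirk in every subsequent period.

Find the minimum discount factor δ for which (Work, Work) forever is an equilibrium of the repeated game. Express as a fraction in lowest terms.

4/17

One-period gain from deviating is 28 − 24 = 4. The loss is 24 − 11 = 13 in every subsequent period, with present value 13·δ/(1−δ).
Deviation is unprofitable when 13·δ/(1−δ) ≥ 4, i.e. δ/(1−δ) ≥ 4/13.
Equivalently δ ≥ 4/(4+13) = 4/17.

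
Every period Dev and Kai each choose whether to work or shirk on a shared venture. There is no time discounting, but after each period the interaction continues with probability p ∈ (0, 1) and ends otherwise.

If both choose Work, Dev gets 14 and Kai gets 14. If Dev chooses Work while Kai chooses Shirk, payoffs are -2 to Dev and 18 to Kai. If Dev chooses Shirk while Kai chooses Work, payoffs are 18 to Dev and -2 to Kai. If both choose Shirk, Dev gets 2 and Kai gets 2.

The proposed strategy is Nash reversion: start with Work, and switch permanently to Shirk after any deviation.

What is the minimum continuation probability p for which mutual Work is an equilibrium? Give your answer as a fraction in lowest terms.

1/4

With no time discounting, the continuation probability p plays the role of the discount factor.
Grim-trigger IC: 14/(1−p) ≥ 18 + 2p/(1−p) ⇒ p ≥ (18−14)/(18−2) = 1/4.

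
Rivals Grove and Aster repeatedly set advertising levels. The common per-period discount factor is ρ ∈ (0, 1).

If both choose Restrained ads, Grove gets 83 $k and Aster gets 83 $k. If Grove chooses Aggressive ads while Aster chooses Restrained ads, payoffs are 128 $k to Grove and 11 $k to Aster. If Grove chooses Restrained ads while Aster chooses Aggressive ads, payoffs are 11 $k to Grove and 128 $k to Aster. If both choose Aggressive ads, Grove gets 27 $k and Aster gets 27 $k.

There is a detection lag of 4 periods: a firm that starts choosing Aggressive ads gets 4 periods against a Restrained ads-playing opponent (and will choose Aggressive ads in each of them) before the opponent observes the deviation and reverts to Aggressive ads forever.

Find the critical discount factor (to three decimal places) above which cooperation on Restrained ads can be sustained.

0.817

The best deviation is to choose Aggressive ads for all 4 undetected periods, earning 128 each, then 27 forever once detected.
Deviation value: 128(1−ρ^4)/(1−ρ) + 27ρ^4/(1−ρ); cooperation value: 83/(1−ρ).
IC: 83 ≥ 128(1−ρ^4) + 27ρ^4 = 128 − 101ρ^4.
So ρ^4 ≥ 45/101, giving ρ ≥ (45/101)^(1/4) ≈ 0.817.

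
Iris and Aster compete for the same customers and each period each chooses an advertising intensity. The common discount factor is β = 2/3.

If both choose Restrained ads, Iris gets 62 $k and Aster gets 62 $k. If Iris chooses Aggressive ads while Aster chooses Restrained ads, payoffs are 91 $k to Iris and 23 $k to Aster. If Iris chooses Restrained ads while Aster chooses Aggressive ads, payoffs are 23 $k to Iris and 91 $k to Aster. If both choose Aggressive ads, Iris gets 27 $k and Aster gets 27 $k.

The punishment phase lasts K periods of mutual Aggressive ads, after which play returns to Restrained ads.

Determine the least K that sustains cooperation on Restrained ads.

No profitable deviation requires (62−27)(β+…+β^K) ≥ 91−62, i.e. β+…+β^K ≥ 29/35 ≈ 0.8286.
With β = 2/3, the partial sums are K=1: 0.6667, K=2: 1.1111.
K = 2 is the first length at which the sum reaches 0.8286.

2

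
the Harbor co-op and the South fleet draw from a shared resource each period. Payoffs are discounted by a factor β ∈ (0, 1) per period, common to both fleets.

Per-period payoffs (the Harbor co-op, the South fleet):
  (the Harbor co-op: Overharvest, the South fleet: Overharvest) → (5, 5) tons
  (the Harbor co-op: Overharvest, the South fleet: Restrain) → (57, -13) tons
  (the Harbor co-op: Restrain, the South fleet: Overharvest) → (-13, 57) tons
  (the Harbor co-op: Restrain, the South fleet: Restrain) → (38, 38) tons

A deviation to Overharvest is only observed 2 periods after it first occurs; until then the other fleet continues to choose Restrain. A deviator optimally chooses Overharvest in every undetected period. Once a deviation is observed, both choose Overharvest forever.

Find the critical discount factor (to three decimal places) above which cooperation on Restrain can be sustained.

Deviating for the 2 undetected periods gains 57−38 = 19 per period over cooperation, then loses 38−5 = 33 per period forever once punishment starts.
Gain: 19(1 + β + … + β^1); loss: 33·β^2/(1−β).
No profitable deviation ⇔ 19(1−β^2) ≤ 33·β^2, i.e. β^2 ≥ 19/(19+33) = 19/52.
Hence β ≥ (19/52)^(1/2) ≈ 0.604.

0.604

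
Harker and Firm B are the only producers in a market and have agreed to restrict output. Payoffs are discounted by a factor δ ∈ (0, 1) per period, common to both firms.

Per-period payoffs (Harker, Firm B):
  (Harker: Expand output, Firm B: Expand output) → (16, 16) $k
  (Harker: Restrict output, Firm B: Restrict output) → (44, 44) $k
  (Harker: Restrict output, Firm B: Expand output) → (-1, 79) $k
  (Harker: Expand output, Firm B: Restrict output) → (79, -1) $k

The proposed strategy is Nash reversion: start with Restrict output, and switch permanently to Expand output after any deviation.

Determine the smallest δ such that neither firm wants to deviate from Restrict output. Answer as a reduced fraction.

5/9

Under grim trigger the critical discount factor is (T−C)/(T−P) with T = 79, C = 44, P = 16.
δ* = (79−44)/(79−16) = 35/63 = 5/9.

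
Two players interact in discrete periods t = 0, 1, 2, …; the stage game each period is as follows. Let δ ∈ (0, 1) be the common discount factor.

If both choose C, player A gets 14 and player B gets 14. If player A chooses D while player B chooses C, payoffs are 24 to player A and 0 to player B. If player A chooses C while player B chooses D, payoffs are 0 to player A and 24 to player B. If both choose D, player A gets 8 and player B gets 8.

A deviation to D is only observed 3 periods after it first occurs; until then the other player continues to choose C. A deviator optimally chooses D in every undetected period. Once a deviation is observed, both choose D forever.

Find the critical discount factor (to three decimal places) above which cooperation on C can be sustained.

The best deviation is to choose D for all 3 undetected periods, earning 24 each, then 8 forever once detected.
Deviation value: 24(1−δ^3)/(1−δ) + 8δ^3/(1−δ); cooperation value: 14/(1−δ).
IC: 14 ≥ 24(1−δ^3) + 8δ^3 = 24 − 16δ^3.
So δ^3 ≥ 10/16 = 5/8, giving δ ≥ (5/8)^(1/3) ≈ 0.855.

0.855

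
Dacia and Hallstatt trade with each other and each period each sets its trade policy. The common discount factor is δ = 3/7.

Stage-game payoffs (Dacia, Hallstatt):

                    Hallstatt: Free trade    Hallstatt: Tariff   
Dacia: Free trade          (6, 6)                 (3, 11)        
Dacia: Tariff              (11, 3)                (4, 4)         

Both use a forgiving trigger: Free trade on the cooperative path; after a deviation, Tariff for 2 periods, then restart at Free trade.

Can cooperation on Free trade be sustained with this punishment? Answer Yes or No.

A one-shot deviation gives 11 now, then 4 for 2 periods, then back to 6.
Gain from deviating: (11−6) today; loss: (6−4) in each of the next 2 periods.
No-deviation condition: (6−4)(δ+…+δ^2) ≥ 11−6, i.e. δ+…+δ^2 ≥ 5/2.
At δ = 3/7: δ+…+δ^2 = 0.6122 < 2.5000.
So cooperation is not sustainable.

No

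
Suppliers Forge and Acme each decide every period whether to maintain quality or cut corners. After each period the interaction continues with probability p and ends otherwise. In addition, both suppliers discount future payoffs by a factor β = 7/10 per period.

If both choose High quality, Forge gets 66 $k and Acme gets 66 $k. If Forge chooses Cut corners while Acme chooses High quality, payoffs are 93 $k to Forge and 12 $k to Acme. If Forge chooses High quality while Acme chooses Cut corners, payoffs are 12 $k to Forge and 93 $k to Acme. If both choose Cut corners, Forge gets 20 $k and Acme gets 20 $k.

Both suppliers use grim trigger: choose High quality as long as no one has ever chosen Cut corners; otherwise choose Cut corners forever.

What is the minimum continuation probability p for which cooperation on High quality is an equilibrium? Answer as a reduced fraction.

270/511

With continuation probability p and discount β, the effective per-period discount factor is βp.
Grim-trigger IC: βp ≥ (93−66)/(93−20) = 27/73.
So p ≥ (27/73)/(7/10) = 270/511.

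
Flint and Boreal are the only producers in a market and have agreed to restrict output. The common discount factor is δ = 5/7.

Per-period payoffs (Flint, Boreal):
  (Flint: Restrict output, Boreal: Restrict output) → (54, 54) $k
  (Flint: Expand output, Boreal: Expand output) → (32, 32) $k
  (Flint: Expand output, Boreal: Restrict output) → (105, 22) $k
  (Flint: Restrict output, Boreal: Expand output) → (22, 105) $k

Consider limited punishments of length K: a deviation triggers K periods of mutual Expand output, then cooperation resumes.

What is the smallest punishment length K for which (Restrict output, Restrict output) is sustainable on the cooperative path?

No profitable deviation requires (54−32)(δ+…+δ^K) ≥ 105−54, i.e. δ+…+δ^K ≥ 51/22 ≈ 2.3182.
With δ = 5/7, the partial sums are K=1: 0.7143, K=2: 1.2245, …, K=6: 2.1680, K=7: 2.2628, K=8: 2.3306.
K = 8 is the first length at which the sum reaches 2.3182.

8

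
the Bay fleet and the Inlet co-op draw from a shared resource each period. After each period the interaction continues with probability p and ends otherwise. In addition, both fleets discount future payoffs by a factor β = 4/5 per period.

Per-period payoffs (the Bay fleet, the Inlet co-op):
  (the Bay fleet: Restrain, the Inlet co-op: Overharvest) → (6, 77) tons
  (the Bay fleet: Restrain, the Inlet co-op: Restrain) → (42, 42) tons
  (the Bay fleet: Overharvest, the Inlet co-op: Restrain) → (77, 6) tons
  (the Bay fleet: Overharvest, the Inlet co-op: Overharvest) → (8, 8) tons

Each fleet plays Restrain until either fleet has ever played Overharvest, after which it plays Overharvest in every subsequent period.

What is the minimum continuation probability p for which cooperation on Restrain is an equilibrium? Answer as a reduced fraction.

With continuation probability p and discount β, the effective per-period discount factor is βp.
Grim-trigger IC: βp ≥ (77−42)/(77−8) = 35/69.
So p ≥ (35/69)/(4/5) = 175/276.

175/276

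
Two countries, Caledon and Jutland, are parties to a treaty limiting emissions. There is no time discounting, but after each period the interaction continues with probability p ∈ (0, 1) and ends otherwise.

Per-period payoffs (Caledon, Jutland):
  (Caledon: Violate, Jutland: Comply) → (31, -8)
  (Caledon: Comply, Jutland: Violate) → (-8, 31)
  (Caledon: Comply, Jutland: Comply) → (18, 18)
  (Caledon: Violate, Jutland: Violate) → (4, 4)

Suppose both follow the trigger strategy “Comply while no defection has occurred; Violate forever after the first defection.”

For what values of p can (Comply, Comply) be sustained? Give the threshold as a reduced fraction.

Expected cooperation value is 18 + p·18 + p²·18 + … = 18/(1−p); deviation gives 31 + p·4/(1−p).
18 ≥ 31(1−p) + 4p ⇒ 27p ≥ 13 ⇒ p ≥ 13/27.

13/27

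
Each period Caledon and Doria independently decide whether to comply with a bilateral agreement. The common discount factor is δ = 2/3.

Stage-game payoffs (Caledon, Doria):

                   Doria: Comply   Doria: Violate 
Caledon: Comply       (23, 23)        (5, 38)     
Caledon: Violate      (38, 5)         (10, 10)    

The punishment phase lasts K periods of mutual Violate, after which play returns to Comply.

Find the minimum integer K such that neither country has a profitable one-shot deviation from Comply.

Need Σ_{k=1}^{K} δ^k ≥ (38−23)/(23−10) = 1.1538 at δ = 2/3.
At K = 2 the sum is 1.1111 < 1.1538; at K = 3 it is 1.4074 ≥ 1.1538.
So the minimum punishment length is K = 3.

3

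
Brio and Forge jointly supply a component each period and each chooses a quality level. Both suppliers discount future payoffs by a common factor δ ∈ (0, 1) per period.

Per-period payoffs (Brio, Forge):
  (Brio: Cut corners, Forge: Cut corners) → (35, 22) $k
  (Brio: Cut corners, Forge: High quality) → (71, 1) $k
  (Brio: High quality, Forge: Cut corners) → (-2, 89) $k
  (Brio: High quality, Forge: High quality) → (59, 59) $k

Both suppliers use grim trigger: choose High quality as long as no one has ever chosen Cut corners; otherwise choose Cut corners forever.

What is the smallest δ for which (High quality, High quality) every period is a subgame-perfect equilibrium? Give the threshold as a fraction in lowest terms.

30/67

For Brio: deviation gain 71−59 = 12, per-period punishment loss 59−35 = 24. IC gives δ ≥ 12/36 = 1/3.
For Forge: gain 30, loss 37 per period, so δ ≥ 30/67.
The tighter constraint is Forge's, so cooperation needs δ ≥ 30/67.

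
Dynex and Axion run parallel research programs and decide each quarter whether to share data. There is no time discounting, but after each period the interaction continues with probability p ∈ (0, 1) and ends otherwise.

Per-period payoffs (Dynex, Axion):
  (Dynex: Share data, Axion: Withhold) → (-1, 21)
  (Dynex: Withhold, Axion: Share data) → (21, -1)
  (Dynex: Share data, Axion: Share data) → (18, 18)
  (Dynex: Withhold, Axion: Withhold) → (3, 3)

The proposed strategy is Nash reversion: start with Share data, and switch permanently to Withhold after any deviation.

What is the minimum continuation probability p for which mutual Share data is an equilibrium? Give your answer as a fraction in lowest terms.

1/6

Expected cooperation value is 18 + p·18 + p²·18 + … = 18/(1−p); deviation gives 21 + p·3/(1−p).
18 ≥ 21(1−p) + 3p ⇒ 18p ≥ 3 ⇒ p ≥ 3/18 = 1/6.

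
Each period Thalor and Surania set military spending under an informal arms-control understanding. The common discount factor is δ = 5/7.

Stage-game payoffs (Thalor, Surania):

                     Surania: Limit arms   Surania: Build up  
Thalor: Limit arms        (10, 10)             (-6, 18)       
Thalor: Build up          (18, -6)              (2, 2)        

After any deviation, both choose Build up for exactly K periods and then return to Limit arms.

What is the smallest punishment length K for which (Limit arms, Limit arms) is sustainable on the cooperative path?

2

IC: δ(1−δ^K)/(1−δ) ≥ (18−10)/(10−2) = 1.
With δ = 5/7: need 1 − δ^K ≥ 1·(1−5/7)/(5/7), i.e. δ^K ≤ 0.6000.
Since (5/7)^1 = 0.7143 and (5/7)^2 = 0.5102, the smallest such K is 2.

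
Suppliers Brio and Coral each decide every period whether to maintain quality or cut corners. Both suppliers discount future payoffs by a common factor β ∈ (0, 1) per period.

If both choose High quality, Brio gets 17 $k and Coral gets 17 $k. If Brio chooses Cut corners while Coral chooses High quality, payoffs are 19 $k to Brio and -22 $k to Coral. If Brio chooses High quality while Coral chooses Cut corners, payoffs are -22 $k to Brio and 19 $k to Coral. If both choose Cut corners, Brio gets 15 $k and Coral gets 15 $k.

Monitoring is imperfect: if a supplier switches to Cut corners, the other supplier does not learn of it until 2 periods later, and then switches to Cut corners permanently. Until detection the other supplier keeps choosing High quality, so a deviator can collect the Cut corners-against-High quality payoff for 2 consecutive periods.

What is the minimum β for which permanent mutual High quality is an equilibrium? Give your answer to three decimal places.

0.707

A deviator earns 19 for 2 periods, then 15 forever; cooperating earns 17 forever. Multiplying the IC by (1−β):
17 ≥ 19(1−β^2) + 15β^2, so 4·β^2 ≥ 2 and β^2 ≥ 1/2.
β ≥ (1/2)^(1/2) ≈ 0.707.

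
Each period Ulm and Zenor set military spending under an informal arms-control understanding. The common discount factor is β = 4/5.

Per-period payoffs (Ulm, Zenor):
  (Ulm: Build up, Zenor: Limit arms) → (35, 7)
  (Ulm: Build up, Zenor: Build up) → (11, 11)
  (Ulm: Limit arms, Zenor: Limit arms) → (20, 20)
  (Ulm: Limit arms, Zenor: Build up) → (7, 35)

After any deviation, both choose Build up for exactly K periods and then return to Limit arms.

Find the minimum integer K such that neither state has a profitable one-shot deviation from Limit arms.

3

IC: β(1−β^K)/(1−β) ≥ (35−20)/(20−11) = 5/3.
With β = 4/5: need 1 − β^K ≥ 5/3·(1−4/5)/(4/5), i.e. β^K ≤ 0.5833.
Since (4/5)^2 = 0.6400 and (4/5)^3 = 0.5120, the smallest such K is 3.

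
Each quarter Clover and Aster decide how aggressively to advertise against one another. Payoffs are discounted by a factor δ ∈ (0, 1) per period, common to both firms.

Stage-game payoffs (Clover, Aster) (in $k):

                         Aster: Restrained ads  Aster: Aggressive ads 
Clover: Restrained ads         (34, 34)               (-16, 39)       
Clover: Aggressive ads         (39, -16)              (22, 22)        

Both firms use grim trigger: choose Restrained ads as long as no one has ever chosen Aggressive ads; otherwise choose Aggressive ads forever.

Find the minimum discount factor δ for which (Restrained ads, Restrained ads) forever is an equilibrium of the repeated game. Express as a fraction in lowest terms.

5/17

One-period gain from deviating is 39 − 34 = 5. The loss is 34 − 22 = 12 in every subsequent period, with present value 12·δ/(1−δ).
Deviation is unprofitable when 12·δ/(1−δ) ≥ 5, i.e. δ/(1−δ) ≥ 5/12.
Equivalently δ ≥ 5/(5+12) = 5/17.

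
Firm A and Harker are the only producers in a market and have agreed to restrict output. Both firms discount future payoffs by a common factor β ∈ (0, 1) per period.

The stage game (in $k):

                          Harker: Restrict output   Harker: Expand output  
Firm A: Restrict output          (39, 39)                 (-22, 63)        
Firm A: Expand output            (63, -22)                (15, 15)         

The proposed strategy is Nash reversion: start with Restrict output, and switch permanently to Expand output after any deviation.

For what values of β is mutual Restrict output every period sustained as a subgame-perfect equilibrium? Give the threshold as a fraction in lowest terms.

Under grim trigger the critical discount factor is (T−C)/(T−P) with T = 63, C = 39, P = 15.
β* = (63−39)/(63−15) = 24/48 = 1/2.

1/2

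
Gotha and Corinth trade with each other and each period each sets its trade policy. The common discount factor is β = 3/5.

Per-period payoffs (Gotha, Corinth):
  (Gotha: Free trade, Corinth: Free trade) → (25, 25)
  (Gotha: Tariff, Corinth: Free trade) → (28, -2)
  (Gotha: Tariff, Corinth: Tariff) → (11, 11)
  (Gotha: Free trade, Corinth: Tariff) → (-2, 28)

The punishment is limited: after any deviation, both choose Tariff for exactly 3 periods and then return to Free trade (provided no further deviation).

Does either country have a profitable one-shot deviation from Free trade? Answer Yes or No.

IC: β+…+β^3 ≥ (28−25)/(25−11) = 3/14.
At β = 3/5: partial sum = 1.1760 ≥ 0.2143. Cooperation sustainable.

No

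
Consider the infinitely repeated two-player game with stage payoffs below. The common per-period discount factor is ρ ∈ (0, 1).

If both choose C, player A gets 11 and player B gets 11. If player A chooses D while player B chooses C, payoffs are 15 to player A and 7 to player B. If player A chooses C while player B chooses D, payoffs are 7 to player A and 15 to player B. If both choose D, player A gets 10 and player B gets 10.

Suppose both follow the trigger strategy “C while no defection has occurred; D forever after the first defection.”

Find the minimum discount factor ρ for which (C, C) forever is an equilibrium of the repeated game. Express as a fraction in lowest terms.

Cooperation forever yields 11 each period: 11/(1−ρ).
Deviating yields 15 once, then 10 forever: 15 + 10ρ/(1−ρ).
No profitable deviation requires 11/(1−ρ) ≥ 15 + 10ρ/(1−ρ).
Multiplying by (1−ρ): 11 ≥ 15(1−ρ) + 10ρ = 15 − 5ρ.
So 5ρ ≥ 4, i.e. ρ ≥ 4/5.

4/5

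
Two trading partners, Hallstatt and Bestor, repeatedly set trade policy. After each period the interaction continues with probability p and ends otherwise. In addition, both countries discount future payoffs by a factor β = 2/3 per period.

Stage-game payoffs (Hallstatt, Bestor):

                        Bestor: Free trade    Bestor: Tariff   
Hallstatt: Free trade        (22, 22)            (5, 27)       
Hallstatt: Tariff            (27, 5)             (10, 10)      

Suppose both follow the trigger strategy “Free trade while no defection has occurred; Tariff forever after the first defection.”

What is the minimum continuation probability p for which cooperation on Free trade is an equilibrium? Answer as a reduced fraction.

Expected continuation weight on next period's payoff is β·p = 2/3·p, which plays the role of the discount factor.
Cooperation requires 2/3·p ≥ (27−22)/(27−10) = 5/17, hence p ≥ 15/34.

15/34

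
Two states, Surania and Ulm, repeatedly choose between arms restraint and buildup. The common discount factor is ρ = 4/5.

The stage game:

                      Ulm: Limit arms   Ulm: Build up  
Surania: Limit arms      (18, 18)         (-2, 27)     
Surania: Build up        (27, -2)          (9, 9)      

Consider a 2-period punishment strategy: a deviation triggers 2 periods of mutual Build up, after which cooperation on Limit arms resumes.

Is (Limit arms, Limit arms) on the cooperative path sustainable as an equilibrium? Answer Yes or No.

Yes

IC: ρ+…+ρ^2 ≥ (27−18)/(18−9) = 1.
At ρ = 4/5: partial sum = 1.4400 ≥ 1.0000. Cooperation sustainable.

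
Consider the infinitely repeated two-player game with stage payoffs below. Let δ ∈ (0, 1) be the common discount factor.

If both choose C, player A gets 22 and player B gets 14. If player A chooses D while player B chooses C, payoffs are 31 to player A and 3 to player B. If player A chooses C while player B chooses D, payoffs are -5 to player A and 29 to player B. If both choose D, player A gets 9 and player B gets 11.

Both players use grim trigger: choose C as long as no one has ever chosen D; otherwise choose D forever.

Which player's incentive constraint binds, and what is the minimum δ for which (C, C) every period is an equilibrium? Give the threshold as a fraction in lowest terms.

player A's threshold: (31−22)/(31−9) = 9/22.
player B's threshold: (29−14)/(29−11) = 5/6.
9/22 < 5/6, so player B binds and δ* = 5/6.

player B; δ ≥ 5/6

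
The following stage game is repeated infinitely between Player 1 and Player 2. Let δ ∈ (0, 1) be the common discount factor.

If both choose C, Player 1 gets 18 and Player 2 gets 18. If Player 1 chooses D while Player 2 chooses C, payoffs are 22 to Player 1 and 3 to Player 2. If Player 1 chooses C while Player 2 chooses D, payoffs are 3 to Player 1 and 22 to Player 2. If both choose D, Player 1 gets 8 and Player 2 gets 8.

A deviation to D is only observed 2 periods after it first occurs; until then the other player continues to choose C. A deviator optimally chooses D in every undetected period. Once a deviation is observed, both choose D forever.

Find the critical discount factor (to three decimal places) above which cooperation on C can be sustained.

The best deviation is to choose D for all 2 undetected periods, earning 22 each, then 8 forever once detected.
Deviation value: 22(1−δ^2)/(1−δ) + 8δ^2/(1−δ); cooperation value: 18/(1−δ).
IC: 18 ≥ 22(1−δ^2) + 8δ^2 = 22 − 14δ^2.
So δ^2 ≥ 4/14 = 2/7, giving δ ≥ (2/7)^(1/2) ≈ 0.535.

0.535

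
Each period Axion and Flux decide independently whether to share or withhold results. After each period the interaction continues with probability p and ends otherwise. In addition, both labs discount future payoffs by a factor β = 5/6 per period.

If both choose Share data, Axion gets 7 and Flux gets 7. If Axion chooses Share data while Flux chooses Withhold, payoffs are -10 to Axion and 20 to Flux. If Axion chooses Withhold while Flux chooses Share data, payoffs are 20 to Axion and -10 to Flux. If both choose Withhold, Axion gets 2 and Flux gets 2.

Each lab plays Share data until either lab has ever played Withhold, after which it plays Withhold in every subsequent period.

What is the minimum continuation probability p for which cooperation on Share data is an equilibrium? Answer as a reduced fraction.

13/15

Expected continuation weight on next period's payoff is β·p = 5/6·p, which plays the role of the discount factor.
Cooperation requires 5/6·p ≥ (20−7)/(20−2) = 13/18, hence p ≥ 13/15.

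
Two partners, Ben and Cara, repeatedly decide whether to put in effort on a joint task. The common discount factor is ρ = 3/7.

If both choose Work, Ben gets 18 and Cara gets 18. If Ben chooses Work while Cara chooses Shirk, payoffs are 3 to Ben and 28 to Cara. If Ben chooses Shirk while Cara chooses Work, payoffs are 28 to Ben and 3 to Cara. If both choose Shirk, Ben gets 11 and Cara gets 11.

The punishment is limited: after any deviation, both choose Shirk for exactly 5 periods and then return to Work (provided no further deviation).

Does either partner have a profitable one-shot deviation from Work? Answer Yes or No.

Comparing payoff streams over the 6 periods until play realigns: cooperate → 18(1+ρ+…+ρ^5); deviate → 28 + 11(ρ+…+ρ^5).
Cooperation is sustained iff (18−11)(ρ+…+ρ^5) ≥ 28−18.
ρ+…+ρ^5 = 3/7·(1−(3/7)^5)/(1−3/7) = 0.7392, and (28−18)/(18−11) = 1.4286.
0.7392 < 1.4286, so cooperation is not sustainable.

Yes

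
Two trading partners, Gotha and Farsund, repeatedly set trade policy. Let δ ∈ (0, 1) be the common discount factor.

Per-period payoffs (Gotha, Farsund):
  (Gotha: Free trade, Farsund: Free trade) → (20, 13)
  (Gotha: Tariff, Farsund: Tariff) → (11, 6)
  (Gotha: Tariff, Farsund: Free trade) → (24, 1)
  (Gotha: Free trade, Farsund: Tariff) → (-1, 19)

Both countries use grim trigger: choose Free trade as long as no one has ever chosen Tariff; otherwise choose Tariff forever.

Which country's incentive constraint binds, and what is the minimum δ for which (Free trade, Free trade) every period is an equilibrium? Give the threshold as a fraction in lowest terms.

For Gotha: deviation gain 24−20 = 4, per-period punishment loss 20−11 = 9. IC gives δ ≥ 4/13.
For Farsund: gain 6, loss 7 per period, so δ ≥ 6/13.
The tighter constraint is Farsund's, so cooperation needs δ ≥ 6/13.

Farsund; δ ≥ 6/13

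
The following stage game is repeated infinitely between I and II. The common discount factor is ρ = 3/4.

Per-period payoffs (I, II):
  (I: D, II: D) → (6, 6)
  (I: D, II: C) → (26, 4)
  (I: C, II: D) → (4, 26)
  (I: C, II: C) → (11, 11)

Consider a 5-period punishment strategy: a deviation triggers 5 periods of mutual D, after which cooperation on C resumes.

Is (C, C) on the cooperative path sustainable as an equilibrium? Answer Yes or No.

A one-shot deviation gives 26 now, then 6 for 5 periods, then back to 11.
Gain from deviating: (26−11) today; loss: (11−6) in each of the next 5 periods.
No-deviation condition: (11−6)(ρ+…+ρ^5) ≥ 26−11, i.e. ρ+…+ρ^5 ≥ 3.
At ρ = 3/4: ρ+…+ρ^5 = 2.2881 < 3.0000.
So cooperation is not sustainable.

No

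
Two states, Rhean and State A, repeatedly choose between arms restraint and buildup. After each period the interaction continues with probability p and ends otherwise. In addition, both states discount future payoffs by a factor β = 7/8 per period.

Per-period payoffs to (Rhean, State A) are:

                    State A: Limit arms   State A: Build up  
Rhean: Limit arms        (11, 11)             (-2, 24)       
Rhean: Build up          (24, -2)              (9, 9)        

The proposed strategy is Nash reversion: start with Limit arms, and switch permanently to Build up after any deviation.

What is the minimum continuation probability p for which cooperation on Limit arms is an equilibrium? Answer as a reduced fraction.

104/105

Expected continuation weight on next period's payoff is β·p = 7/8·p, which plays the role of the discount factor.
Cooperation requires 7/8·p ≥ (24−11)/(24−9) = 13/15, hence p ≥ 104/105.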